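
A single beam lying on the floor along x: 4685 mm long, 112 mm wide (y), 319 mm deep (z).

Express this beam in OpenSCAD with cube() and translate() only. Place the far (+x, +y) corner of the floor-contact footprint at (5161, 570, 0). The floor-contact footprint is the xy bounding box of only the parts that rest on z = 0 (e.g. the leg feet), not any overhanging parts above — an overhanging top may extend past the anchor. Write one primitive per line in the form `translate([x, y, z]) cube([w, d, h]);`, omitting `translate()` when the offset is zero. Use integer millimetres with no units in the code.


translate([476, 458, 0]) cube([4685, 112, 319]);


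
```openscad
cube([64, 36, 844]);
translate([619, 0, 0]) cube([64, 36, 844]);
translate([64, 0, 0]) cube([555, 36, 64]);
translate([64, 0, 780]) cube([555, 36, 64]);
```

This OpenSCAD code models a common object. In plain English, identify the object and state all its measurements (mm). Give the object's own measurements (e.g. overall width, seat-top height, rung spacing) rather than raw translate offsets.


A rectangular picture frame lying in the x–z plane (depth along y). The opening is 555 mm wide (x) by 716 mm tall (z), surrounded by a border 64 mm wide on all four sides. The frame is 36 mm deep and is made of two full-height vertical stiles with two horizontal rails fitted between them.


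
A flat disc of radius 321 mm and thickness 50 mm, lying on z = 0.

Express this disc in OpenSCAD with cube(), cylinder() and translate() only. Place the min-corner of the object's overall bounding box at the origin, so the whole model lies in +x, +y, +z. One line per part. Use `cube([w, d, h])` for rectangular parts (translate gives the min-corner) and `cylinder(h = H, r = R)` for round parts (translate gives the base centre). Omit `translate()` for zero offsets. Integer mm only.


translate([321, 321, 0]) cylinder(h = 50, r = 321);


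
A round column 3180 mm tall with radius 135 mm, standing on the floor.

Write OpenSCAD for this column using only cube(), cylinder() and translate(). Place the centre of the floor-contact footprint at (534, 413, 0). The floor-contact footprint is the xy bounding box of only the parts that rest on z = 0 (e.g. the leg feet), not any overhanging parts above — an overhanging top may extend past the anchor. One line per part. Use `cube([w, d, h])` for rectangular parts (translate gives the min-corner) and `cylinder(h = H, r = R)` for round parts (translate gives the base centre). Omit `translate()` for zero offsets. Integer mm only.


translate([534, 413, 0]) cylinder(h = 3180, r = 135);


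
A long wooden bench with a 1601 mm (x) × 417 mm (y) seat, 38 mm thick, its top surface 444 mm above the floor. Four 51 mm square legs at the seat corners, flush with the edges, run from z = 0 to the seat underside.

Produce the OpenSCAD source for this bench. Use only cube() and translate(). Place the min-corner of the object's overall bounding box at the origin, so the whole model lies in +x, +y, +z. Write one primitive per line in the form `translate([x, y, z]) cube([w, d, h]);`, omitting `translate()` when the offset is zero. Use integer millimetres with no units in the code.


translate([0, 0, 406]) cube([1601, 417, 38]);
cube([51, 51, 406]);
translate([0, 366, 0]) cube([51, 51, 406]);
translate([1550, 0, 0]) cube([51, 51, 406]);
translate([1550, 366, 0]) cube([51, 51, 406]);


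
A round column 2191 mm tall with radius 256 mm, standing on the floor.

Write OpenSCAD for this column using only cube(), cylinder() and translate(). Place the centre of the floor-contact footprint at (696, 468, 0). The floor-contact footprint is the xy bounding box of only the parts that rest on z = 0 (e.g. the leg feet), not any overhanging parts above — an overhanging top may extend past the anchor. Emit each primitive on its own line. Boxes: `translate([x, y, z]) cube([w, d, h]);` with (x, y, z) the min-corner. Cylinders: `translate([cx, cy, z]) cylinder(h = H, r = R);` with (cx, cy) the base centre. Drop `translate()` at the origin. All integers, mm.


translate([696, 468, 0]) cylinder(h = 2191, r = 256);


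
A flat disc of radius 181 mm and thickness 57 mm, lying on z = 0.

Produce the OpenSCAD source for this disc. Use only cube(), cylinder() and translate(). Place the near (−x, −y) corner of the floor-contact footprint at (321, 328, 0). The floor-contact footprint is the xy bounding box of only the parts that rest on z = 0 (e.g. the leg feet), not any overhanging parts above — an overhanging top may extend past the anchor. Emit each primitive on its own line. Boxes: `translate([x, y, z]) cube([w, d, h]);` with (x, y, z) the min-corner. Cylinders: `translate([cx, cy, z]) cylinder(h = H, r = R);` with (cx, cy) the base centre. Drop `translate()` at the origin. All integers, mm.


translate([502, 509, 0]) cylinder(h = 57, r = 181);


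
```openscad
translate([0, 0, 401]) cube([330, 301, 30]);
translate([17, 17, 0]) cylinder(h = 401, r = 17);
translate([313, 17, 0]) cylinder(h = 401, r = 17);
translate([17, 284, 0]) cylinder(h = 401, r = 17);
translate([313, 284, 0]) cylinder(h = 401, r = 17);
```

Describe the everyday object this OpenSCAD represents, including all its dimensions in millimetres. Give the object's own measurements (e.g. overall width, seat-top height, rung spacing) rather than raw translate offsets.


A four-legged stool. The seat is a 330×301×30 mm slab whose top surface is at z = 431 mm; four round legs, each 34 mm in diameter, run from the floor (z = 0) to the underside of the seat, each leg's axis is inset half a diameter from the nearest pair of seat edges (so the leg's bounding box is flush with the corner).


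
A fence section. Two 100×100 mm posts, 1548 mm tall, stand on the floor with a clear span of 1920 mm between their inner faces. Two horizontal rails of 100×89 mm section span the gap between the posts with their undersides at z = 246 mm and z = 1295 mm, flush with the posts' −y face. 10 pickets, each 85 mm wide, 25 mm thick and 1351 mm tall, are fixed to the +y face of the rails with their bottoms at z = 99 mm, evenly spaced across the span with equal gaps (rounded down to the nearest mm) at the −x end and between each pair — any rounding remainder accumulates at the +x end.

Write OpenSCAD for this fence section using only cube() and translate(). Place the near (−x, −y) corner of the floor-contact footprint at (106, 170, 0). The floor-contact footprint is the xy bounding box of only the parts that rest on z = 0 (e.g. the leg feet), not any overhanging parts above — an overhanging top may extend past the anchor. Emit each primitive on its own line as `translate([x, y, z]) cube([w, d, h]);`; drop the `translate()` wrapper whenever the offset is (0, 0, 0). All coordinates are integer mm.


translate([106, 170, 0]) cube([100, 100, 1548]);
translate([2126, 170, 0]) cube([100, 100, 1548]);
translate([206, 170, 246]) cube([1920, 100, 89]);
translate([206, 170, 1295]) cube([1920, 100, 89]);
translate([303, 270, 99]) cube([85, 25, 1351]);
translate([485, 270, 99]) cube([85, 25, 1351]);
translate([667, 270, 99]) cube([85, 25, 1351]);
translate([849, 270, 99]) cube([85, 25, 1351]);
translate([1031, 270, 99]) cube([85, 25, 1351]);
translate([1213, 270, 99]) cube([85, 25, 1351]);
translate([1395, 270, 99]) cube([85, 25, 1351]);
translate([1577, 270, 99]) cube([85, 25, 1351]);
translate([1759, 270, 99]) cube([85, 25, 1351]);
translate([1941, 270, 99]) cube([85, 25, 1351]);


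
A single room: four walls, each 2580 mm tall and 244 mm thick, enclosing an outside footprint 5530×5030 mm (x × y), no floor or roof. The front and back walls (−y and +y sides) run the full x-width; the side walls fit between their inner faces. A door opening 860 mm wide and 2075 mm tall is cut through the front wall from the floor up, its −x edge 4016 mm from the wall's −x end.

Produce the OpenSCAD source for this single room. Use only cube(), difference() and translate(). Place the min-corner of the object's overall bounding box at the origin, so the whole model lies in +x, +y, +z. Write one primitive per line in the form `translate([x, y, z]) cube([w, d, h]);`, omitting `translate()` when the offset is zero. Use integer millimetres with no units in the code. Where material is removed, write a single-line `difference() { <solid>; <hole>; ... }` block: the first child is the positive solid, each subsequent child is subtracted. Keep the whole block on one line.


difference() { cube([5530, 244, 2580]); translate([4016, 0, 0]) cube([860, 244, 2075]); }
translate([0, 4786, 0]) cube([5530, 244, 2580]);
translate([0, 244, 0]) cube([244, 4542, 2580]);
translate([5286, 244, 0]) cube([244, 4542, 2580]);


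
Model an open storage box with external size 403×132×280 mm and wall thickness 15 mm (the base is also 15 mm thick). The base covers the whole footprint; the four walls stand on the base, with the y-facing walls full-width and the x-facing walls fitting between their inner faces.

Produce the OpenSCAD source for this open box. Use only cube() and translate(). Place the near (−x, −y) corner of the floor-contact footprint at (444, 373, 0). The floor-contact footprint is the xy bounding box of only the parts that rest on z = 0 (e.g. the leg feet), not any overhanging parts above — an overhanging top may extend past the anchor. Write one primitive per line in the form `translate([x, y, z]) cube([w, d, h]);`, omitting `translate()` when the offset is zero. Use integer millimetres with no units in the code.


translate([444, 373, 0]) cube([403, 132, 15]);
translate([444, 373, 15]) cube([403, 15, 265]);
translate([444, 490, 15]) cube([403, 15, 265]);
translate([444, 388, 15]) cube([15, 102, 265]);
translate([832, 388, 15]) cube([15, 102, 265]);


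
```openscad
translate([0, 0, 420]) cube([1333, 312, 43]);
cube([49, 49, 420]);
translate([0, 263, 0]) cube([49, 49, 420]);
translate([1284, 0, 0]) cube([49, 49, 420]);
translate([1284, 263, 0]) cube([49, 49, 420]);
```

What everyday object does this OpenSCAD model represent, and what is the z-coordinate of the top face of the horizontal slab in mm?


A bench. The seat-top height is 463 mm.

A long slab on four corner posts — a bench. The slab sits at z = 420 with thickness 43, so the top is 420 + 43 = 463 mm.


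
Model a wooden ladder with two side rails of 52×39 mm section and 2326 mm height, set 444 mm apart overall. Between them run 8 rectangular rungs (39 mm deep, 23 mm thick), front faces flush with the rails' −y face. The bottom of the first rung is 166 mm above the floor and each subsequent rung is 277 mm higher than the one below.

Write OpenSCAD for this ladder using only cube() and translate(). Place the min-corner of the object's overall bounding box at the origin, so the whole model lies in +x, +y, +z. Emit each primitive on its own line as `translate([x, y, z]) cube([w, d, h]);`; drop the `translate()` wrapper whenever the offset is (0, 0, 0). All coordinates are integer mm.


// rung span = 444 - 2*52 = 340
// rung[k] z = 166 + k*277
cube([52, 39, 2326]);
translate([392, 0, 0]) cube([52, 39, 2326]);
translate([52, 0, 166]) cube([340, 39, 23]);
translate([52, 0, 443]) cube([340, 39, 23]);
translate([52, 0, 720]) cube([340, 39, 23]);
translate([52, 0, 997]) cube([340, 39, 23]);
translate([52, 0, 1274]) cube([340, 39, 23]);
translate([52, 0, 1551]) cube([340, 39, 23]);
translate([52, 0, 1828]) cube([340, 39, 23]);
translate([52, 0, 2105]) cube([340, 39, 23]);


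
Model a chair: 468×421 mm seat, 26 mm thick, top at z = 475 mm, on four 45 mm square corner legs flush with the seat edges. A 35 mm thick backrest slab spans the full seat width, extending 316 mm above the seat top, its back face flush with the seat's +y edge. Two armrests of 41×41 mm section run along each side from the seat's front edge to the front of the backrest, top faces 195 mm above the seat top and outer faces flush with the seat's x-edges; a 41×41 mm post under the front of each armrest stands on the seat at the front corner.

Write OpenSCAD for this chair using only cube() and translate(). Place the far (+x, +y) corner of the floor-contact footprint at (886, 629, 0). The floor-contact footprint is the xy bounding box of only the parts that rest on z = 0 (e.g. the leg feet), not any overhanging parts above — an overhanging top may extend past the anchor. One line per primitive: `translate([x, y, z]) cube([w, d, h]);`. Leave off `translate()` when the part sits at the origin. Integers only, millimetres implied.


translate([418, 208, 449]) cube([468, 421, 26]);
translate([418, 208, 0]) cube([45, 45, 449]);
translate([841, 208, 0]) cube([45, 45, 449]);
translate([418, 584, 0]) cube([45, 45, 449]);
translate([841, 584, 0]) cube([45, 45, 449]);
translate([418, 594, 475]) cube([468, 35, 316]);
translate([418, 208, 629]) cube([41, 386, 41]);
translate([845, 208, 629]) cube([41, 386, 41]);
translate([418, 208, 475]) cube([41, 41, 154]);
translate([845, 208, 475]) cube([41, 41, 154]);


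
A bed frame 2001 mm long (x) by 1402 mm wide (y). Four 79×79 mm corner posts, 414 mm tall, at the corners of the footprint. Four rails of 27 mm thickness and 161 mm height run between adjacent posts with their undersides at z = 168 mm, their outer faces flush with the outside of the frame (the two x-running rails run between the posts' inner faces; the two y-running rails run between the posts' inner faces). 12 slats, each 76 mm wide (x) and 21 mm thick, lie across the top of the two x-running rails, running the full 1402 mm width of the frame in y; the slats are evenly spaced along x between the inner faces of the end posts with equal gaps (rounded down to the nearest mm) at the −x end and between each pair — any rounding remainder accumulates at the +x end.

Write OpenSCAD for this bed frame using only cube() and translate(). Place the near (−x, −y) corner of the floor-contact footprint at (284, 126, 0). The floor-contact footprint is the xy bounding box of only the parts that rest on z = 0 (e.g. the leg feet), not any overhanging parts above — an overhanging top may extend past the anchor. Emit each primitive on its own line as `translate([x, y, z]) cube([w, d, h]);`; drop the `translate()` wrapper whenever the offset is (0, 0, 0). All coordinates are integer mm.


// slat z = rail_z + rail_h = 168 + 161 = 329
// slat gap = ⌊(1843 − 12·76) / 13⌋ = 71
translate([284, 126, 0]) cube([79, 79, 414]);
translate([284, 1449, 0]) cube([79, 79, 414]);
translate([2206, 126, 0]) cube([79, 79, 414]);
translate([2206, 1449, 0]) cube([79, 79, 414]);
translate([363, 126, 168]) cube([1843, 27, 161]);
translate([363, 1501, 168]) cube([1843, 27, 161]);
translate([284, 205, 168]) cube([27, 1244, 161]);
translate([2258, 205, 168]) cube([27, 1244, 161]);
translate([434, 126, 329]) cube([76, 1402, 21]);
translate([581, 126, 329]) cube([76, 1402, 21]);
translate([728, 126, 329]) cube([76, 1402, 21]);
translate([875, 126, 329]) cube([76, 1402, 21]);
translate([1022, 126, 329]) cube([76, 1402, 21]);
translate([1169, 126, 329]) cube([76, 1402, 21]);
translate([1316, 126, 329]) cube([76, 1402, 21]);
translate([1463, 126, 329]) cube([76, 1402, 21]);
translate([1610, 126, 329]) cube([76, 1402, 21]);
translate([1757, 126, 329]) cube([76, 1402, 21]);
translate([1904, 126, 329]) cube([76, 1402, 21]);
translate([2051, 126, 329]) cube([76, 1402, 21]);


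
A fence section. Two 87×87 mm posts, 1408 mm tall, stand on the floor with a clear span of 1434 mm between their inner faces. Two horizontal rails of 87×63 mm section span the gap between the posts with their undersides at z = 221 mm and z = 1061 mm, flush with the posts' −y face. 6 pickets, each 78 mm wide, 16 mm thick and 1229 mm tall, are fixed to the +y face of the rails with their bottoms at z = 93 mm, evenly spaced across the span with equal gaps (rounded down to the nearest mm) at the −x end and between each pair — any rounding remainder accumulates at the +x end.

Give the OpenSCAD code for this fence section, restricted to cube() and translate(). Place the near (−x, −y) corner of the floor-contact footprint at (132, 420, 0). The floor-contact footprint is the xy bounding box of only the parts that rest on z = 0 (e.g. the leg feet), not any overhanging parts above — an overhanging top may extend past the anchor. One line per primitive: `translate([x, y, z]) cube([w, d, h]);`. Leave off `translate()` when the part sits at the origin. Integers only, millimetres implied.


translate([132, 420, 0]) cube([87, 87, 1408]);
translate([1653, 420, 0]) cube([87, 87, 1408]);
translate([219, 420, 221]) cube([1434, 87, 63]);
translate([219, 420, 1061]) cube([1434, 87, 63]);
translate([357, 507, 93]) cube([78, 16, 1229]);
translate([573, 507, 93]) cube([78, 16, 1229]);
translate([789, 507, 93]) cube([78, 16, 1229]);
translate([1005, 507, 93]) cube([78, 16, 1229]);
translate([1221, 507, 93]) cube([78, 16, 1229]);
translate([1437, 507, 93]) cube([78, 16, 1229]);


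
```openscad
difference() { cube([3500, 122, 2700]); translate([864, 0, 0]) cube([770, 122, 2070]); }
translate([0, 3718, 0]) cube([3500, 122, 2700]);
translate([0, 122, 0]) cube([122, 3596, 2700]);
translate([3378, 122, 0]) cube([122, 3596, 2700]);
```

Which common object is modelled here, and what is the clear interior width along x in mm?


A single room. The interior width is 3256 mm.

Four walls enclosing a rectangle with a door in the front wall — a room. Outside width 3500 minus two 122 mm walls gives 3256 mm.


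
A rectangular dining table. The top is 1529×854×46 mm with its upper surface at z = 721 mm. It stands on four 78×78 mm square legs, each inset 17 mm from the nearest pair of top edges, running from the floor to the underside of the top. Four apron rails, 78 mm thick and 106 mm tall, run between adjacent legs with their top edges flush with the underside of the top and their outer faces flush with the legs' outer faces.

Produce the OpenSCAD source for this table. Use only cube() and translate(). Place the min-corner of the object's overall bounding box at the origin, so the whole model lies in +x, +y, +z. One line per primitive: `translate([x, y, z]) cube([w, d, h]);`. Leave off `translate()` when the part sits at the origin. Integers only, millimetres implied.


translate([0, 0, 675]) cube([1529, 854, 46]);
translate([17, 17, 0]) cube([78, 78, 675]);
translate([1434, 17, 0]) cube([78, 78, 675]);
translate([17, 759, 0]) cube([78, 78, 675]);
translate([1434, 759, 0]) cube([78, 78, 675]);
translate([95, 17, 569]) cube([1339, 78, 106]);
translate([95, 759, 569]) cube([1339, 78, 106]);
translate([17, 95, 569]) cube([78, 664, 106]);
translate([1434, 95, 569]) cube([78, 664, 106]);


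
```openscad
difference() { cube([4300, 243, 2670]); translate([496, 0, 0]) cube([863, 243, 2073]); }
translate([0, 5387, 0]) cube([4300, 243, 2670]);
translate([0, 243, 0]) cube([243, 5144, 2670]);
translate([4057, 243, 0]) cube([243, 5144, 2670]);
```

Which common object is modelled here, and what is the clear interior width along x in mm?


A single room. The interior width is 3814 mm.

Four walls enclosing a rectangle with a door in the front wall — a room. Outside width 4300 minus two 243 mm walls gives 3814 mm.


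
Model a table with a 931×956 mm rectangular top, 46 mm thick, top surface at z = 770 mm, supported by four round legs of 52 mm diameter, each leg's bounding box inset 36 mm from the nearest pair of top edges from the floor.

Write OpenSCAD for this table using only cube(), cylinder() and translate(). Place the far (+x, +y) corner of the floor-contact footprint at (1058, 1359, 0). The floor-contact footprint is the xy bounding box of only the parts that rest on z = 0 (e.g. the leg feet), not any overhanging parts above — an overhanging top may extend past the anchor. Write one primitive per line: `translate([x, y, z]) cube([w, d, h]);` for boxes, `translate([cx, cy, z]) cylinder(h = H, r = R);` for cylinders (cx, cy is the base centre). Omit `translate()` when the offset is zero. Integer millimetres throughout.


translate([163, 439, 724]) cube([931, 956, 46]);
translate([225, 501, 0]) cylinder(h = 724, r = 26);
translate([1032, 501, 0]) cylinder(h = 724, r = 26);
translate([225, 1333, 0]) cylinder(h = 724, r = 26);
translate([1032, 1333, 0]) cylinder(h = 724, r = 26);


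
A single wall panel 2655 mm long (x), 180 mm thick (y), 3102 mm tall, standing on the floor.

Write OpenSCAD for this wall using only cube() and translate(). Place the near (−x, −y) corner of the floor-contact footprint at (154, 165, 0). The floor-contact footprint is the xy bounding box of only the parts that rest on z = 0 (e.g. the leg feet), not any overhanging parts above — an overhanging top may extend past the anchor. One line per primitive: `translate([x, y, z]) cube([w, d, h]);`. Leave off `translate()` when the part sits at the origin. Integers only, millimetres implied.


translate([154, 165, 0]) cube([2655, 180, 3102]);


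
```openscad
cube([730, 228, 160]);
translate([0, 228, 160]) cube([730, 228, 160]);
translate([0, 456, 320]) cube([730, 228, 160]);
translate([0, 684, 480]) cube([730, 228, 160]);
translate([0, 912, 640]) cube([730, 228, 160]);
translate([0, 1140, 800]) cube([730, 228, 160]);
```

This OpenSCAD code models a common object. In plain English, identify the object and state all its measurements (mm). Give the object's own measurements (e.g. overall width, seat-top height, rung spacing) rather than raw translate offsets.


A straight staircase of 6 solid steps. Each step is 730 mm wide (x), 228 mm deep (y, the going) and 160 mm tall (the rise). The first step rests on the floor; each subsequent step sits one going further in +y and one rise higher in +z, directly behind and above the previous step with no overlap.


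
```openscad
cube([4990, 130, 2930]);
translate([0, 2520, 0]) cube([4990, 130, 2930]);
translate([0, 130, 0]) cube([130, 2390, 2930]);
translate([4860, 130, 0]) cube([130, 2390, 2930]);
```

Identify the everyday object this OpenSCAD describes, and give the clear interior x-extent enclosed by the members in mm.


A house (or room) frame. The interior width is 4730 mm.

Four 2930 mm walls enclosing a rectangle with no floor or roof — a room or house frame. Outside width is 4990 mm and wall thickness is 130 mm, so the interior width is 4990 − 2 × 130 = 4730 mm.


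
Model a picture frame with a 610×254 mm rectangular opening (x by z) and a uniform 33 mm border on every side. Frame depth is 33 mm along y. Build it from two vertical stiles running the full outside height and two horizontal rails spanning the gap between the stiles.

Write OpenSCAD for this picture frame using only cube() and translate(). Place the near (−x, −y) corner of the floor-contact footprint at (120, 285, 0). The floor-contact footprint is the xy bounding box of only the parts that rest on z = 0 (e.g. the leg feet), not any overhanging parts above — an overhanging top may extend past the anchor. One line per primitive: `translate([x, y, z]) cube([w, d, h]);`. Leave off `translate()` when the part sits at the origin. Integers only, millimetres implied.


translate([120, 285, 0]) cube([33, 33, 320]);
translate([763, 285, 0]) cube([33, 33, 320]);
translate([153, 285, 0]) cube([610, 33, 33]);
translate([153, 285, 287]) cube([610, 33, 33]);


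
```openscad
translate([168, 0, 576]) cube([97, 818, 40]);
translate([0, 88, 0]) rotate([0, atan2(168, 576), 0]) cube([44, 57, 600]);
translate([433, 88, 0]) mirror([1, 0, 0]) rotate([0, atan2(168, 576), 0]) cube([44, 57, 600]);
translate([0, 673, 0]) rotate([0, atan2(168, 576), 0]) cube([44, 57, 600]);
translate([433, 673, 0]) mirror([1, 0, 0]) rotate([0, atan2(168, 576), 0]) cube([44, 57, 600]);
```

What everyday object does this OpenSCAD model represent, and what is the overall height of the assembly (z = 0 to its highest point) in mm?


A sawhorse. The overall height is 616 mm.

A beam across two mirrored pairs of raked legs — a sawhorse. The beam's underside is at z = 576 (matching the legs' vertical rise in atan2(168, 576)) and the beam is 40 mm tall, so its top is at 576 + 40 = 616 mm. The raked legs top out at the beam's underside, so that is the highest point.


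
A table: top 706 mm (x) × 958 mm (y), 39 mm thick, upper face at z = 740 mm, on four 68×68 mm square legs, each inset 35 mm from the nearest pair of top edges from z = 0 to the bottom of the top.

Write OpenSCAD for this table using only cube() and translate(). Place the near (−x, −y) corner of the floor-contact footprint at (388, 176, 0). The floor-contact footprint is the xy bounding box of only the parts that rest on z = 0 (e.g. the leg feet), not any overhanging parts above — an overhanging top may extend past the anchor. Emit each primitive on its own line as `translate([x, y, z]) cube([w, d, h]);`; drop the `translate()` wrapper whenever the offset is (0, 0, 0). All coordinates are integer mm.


translate([353, 141, 701]) cube([706, 958, 39]);
translate([388, 176, 0]) cube([68, 68, 701]);
translate([956, 176, 0]) cube([68, 68, 701]);
translate([388, 996, 0]) cube([68, 68, 701]);
translate([956, 996, 0]) cube([68, 68, 701]);


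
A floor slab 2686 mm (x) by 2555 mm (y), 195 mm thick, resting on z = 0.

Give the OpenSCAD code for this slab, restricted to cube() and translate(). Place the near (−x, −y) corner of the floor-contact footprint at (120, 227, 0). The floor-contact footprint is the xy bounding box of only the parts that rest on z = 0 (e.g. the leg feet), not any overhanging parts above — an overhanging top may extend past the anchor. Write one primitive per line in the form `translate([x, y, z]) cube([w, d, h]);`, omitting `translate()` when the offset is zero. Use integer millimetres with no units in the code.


translate([120, 227, 0]) cube([2686, 2555, 195]);


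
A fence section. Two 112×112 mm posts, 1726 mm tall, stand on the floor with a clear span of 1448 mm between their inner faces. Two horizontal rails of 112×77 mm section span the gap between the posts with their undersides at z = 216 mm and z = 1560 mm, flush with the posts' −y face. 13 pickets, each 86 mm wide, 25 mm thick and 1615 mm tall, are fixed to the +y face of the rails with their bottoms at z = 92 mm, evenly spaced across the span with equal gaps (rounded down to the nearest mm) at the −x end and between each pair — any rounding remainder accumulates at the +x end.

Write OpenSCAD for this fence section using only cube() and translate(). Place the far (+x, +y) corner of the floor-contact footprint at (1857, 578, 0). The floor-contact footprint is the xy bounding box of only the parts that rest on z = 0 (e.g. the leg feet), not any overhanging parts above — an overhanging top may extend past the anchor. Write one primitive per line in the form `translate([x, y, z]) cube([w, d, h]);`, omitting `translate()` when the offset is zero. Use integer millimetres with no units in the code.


translate([185, 466, 0]) cube([112, 112, 1726]);
translate([1745, 466, 0]) cube([112, 112, 1726]);
translate([297, 466, 216]) cube([1448, 112, 77]);
translate([297, 466, 1560]) cube([1448, 112, 77]);
translate([320, 578, 92]) cube([86, 25, 1615]);
translate([429, 578, 92]) cube([86, 25, 1615]);
translate([538, 578, 92]) cube([86, 25, 1615]);
translate([647, 578, 92]) cube([86, 25, 1615]);
translate([756, 578, 92]) cube([86, 25, 1615]);
translate([865, 578, 92]) cube([86, 25, 1615]);
translate([974, 578, 92]) cube([86, 25, 1615]);
translate([1083, 578, 92]) cube([86, 25, 1615]);
translate([1192, 578, 92]) cube([86, 25, 1615]);
translate([1301, 578, 92]) cube([86, 25, 1615]);
translate([1410, 578, 92]) cube([86, 25, 1615]);
translate([1519, 578, 92]) cube([86, 25, 1615]);
translate([1628, 578, 92]) cube([86, 25, 1615]);


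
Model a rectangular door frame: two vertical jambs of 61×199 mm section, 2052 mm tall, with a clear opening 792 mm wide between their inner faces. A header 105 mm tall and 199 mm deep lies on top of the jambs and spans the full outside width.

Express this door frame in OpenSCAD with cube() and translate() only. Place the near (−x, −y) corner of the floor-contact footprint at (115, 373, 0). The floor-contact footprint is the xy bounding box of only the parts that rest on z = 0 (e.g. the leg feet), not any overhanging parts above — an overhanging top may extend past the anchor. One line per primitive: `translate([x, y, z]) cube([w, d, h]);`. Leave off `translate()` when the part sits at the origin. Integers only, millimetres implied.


translate([115, 373, 0]) cube([61, 199, 2052]);
translate([968, 373, 0]) cube([61, 199, 2052]);
translate([115, 373, 2052]) cube([914, 199, 105]);


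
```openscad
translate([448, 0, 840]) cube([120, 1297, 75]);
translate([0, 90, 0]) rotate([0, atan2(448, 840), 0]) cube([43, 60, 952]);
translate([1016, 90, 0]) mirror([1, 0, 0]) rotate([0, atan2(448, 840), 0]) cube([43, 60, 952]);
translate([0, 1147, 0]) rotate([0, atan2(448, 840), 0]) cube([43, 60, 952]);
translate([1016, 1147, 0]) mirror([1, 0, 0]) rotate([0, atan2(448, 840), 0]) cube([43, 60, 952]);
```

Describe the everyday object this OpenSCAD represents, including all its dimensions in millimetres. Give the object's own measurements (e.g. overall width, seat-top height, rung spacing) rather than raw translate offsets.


A sawhorse. A 120×1297×75 mm beam (x, y, z) sits on two A-frame leg pairs. Each pair is two raked legs of 43×60 mm section (60 mm along y) splaying symmetrically in x. Each leg rises 840 mm vertically over 448 mm of horizontal reach and is 952 mm long along its own axis. Every leg's outer bottom edge rests on the floor and its outer top edge meets a bottom edge of the beam — the left legs (tilting toward +x) meet the beam's −x bottom edge, the right legs (their mirror images, tilting toward −x) meet its +x bottom edge — so the leg tops tuck under the beam, the beam's underside is 840 mm above the floor, and the feet are 1016 mm apart outside-to-outside with the beam centred between them. The two leg pairs are set in 90 mm from either end of the beam.


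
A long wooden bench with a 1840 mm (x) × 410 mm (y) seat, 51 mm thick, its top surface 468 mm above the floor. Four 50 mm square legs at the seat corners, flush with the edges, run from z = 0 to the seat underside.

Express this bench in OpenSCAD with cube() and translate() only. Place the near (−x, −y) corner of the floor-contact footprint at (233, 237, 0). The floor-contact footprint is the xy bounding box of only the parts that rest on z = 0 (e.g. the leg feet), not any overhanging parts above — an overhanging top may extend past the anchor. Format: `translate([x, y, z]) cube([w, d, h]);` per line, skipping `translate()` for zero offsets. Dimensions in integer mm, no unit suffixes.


translate([233, 237, 417]) cube([1840, 410, 51]);
translate([233, 237, 0]) cube([50, 50, 417]);
translate([233, 597, 0]) cube([50, 50, 417]);
translate([2023, 237, 0]) cube([50, 50, 417]);
translate([2023, 597, 0]) cube([50, 50, 417]);


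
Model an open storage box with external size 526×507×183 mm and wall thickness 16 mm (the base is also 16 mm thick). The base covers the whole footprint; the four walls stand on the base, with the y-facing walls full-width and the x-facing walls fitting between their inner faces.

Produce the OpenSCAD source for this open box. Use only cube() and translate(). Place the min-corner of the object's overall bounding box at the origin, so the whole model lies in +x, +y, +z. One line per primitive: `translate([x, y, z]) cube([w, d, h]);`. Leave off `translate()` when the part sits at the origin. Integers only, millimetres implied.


cube([526, 507, 16]);
translate([0, 0, 16]) cube([526, 16, 167]);
translate([0, 491, 16]) cube([526, 16, 167]);
translate([0, 16, 16]) cube([16, 475, 167]);
translate([510, 16, 16]) cube([16, 475, 167]);


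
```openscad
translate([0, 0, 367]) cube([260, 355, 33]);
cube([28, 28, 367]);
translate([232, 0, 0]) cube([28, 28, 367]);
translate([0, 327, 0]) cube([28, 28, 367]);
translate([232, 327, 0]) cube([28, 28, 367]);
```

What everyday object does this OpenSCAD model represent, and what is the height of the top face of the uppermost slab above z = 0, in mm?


A stool. The seat height is 400 mm.

A 260×355×33 slab at z = 367 on four corner posts — a stool. The seat top is 367 + 33 = 400 mm.


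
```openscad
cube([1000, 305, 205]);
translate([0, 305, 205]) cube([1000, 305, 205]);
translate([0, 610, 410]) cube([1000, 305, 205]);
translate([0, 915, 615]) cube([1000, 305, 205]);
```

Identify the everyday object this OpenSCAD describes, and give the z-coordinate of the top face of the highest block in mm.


A staircase. The total rise is 820 mm.

4 identical blocks, each offset up and back from the previous — a staircase. Each step is 205 mm tall and there are 4 of them, so the total rise is 4 × 205 = 820 mm.


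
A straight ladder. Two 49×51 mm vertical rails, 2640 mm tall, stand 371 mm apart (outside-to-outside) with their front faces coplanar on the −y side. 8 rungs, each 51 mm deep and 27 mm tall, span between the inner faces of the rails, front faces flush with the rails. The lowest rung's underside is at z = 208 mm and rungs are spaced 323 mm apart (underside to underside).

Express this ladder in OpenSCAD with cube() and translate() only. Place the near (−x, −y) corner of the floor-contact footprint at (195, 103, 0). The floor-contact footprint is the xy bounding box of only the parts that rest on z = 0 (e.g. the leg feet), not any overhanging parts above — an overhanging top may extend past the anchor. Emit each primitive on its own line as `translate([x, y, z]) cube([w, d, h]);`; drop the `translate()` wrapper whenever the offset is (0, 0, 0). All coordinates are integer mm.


translate([195, 103, 0]) cube([49, 51, 2640]);
translate([517, 103, 0]) cube([49, 51, 2640]);
translate([244, 103, 208]) cube([273, 51, 27]);
translate([244, 103, 531]) cube([273, 51, 27]);
translate([244, 103, 854]) cube([273, 51, 27]);
translate([244, 103, 1177]) cube([273, 51, 27]);
translate([244, 103, 1500]) cube([273, 51, 27]);
translate([244, 103, 1823]) cube([273, 51, 27]);
translate([244, 103, 2146]) cube([273, 51, 27]);
translate([244, 103, 2469]) cube([273, 51, 27]);


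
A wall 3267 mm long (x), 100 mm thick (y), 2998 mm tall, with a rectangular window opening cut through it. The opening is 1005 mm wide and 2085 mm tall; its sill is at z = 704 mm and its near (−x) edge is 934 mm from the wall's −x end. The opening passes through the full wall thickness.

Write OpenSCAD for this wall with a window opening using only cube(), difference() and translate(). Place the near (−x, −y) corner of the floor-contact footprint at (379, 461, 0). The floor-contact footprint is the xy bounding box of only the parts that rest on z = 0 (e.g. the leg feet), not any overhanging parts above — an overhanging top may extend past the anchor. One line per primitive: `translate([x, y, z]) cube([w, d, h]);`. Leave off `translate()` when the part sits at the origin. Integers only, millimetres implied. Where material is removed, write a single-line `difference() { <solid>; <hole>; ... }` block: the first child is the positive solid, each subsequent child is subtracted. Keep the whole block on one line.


difference() { translate([379, 461, 0]) cube([3267, 100, 2998]); translate([1313, 461, 704]) cube([1005, 100, 2085]); }


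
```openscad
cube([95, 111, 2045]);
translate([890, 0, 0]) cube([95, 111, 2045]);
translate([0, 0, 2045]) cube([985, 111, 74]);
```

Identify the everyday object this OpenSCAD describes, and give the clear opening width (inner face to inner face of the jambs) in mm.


A door frame. The clear opening width is 795 mm.

Two 2045 mm tall posts with a header on top — a door frame. The left jamb is 95 mm wide at x = 0; the right jamb starts at x = 890. The clear opening is 890 − 95 = 795 mm.


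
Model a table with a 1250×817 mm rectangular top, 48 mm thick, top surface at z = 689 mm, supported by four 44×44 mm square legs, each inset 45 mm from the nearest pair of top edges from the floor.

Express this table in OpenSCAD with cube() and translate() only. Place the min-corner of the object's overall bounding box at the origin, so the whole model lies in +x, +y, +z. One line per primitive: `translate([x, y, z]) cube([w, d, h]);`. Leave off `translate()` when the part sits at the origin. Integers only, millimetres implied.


// leg_h = 689 - 48 = 641
translate([0, 0, 641]) cube([1250, 817, 48]);
translate([45, 45, 0]) cube([44, 44, 641]);
translate([1161, 45, 0]) cube([44, 44, 641]);
translate([45, 728, 0]) cube([44, 44, 641]);
translate([1161, 728, 0]) cube([44, 44, 641]);


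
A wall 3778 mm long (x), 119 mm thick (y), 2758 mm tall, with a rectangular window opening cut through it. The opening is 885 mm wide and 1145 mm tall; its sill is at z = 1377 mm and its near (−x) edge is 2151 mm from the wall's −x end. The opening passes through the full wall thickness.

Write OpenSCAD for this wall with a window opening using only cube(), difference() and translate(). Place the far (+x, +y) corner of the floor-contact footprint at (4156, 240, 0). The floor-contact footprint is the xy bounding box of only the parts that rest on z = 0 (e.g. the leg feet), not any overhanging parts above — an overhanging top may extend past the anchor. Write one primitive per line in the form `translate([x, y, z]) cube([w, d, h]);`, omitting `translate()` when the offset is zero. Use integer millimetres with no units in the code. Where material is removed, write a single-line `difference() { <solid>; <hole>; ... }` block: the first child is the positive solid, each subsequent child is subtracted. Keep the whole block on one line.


difference() { translate([378, 121, 0]) cube([3778, 119, 2758]); translate([2529, 121, 1377]) cube([885, 119, 1145]); }


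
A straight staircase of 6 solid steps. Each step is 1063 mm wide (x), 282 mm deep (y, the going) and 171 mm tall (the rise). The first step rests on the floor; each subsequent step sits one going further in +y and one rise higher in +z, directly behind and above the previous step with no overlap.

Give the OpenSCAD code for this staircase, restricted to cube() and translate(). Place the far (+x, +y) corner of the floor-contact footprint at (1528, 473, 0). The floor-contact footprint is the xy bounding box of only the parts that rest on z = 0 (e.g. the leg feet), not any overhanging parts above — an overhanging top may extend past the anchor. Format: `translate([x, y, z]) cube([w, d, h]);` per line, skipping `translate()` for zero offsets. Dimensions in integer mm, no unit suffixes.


translate([465, 191, 0]) cube([1063, 282, 171]);
translate([465, 473, 171]) cube([1063, 282, 171]);
translate([465, 755, 342]) cube([1063, 282, 171]);
translate([465, 1037, 513]) cube([1063, 282, 171]);
translate([465, 1319, 684]) cube([1063, 282, 171]);
translate([465, 1601, 855]) cube([1063, 282, 171]);


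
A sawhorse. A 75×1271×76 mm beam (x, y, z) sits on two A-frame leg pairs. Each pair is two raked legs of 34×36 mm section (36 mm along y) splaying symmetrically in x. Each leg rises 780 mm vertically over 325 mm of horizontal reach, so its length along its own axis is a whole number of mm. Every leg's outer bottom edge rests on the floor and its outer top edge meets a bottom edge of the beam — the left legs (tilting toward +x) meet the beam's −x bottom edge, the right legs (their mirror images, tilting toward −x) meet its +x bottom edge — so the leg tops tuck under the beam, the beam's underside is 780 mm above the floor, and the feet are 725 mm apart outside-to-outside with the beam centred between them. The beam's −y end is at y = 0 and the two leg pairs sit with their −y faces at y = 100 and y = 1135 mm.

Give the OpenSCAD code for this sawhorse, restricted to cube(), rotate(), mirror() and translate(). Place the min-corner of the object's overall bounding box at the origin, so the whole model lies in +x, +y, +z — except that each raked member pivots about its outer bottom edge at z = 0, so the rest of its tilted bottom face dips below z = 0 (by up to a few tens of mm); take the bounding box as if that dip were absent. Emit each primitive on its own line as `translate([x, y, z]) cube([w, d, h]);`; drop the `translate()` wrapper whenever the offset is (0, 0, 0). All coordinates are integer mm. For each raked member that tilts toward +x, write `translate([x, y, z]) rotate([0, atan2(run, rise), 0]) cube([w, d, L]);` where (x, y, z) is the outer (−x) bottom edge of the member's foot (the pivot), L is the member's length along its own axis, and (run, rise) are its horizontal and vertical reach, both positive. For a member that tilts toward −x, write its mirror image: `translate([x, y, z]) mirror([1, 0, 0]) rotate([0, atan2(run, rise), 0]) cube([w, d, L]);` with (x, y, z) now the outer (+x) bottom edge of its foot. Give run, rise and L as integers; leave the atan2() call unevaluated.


translate([325, 0, 780]) cube([75, 1271, 76]);
translate([0, 100, 0]) rotate([0, atan2(325, 780), 0]) cube([34, 36, 845]);
translate([725, 100, 0]) mirror([1, 0, 0]) rotate([0, atan2(325, 780), 0]) cube([34, 36, 845]);
translate([0, 1135, 0]) rotate([0, atan2(325, 780), 0]) cube([34, 36, 845]);
translate([725, 1135, 0]) mirror([1, 0, 0]) rotate([0, atan2(325, 780), 0]) cube([34, 36, 845]);
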